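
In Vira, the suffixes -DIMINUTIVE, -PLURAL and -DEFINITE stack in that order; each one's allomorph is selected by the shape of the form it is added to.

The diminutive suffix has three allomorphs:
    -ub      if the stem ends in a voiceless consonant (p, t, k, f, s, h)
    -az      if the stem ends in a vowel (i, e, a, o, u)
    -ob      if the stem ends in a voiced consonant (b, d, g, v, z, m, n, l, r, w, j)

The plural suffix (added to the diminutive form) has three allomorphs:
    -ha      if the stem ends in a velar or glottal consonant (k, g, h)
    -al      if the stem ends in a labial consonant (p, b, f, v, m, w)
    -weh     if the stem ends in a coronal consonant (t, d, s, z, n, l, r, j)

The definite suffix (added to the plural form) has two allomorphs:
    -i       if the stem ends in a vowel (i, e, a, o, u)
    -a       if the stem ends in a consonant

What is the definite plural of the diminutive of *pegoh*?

*pegoh*: final sound = /h/, a voiceless consonant → -ub → *pegohub*.
The diminutive form *pegohub* — final consonant /b/ (labial) → -al → *pegohubal*.
The plural form *pegohubal* — final sound /l/ (a consonant) → -a → *pegohubala*.

pegohubala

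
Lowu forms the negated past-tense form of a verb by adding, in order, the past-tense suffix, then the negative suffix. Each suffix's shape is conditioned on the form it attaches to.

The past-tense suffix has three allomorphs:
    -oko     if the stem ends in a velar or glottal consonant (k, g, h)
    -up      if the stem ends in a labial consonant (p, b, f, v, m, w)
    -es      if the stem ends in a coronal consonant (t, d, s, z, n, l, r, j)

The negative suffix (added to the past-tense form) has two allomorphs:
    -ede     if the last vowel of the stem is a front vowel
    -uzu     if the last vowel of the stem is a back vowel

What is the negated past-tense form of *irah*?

*irah*: final consonant = /h/, velar/glottal → -oko → *irahoko*.
Since the last vowel of the past-tense form *irahoko* is /o/ (a back vowel), it takes -uzu, giving *irahokouzu*.

irahokouzu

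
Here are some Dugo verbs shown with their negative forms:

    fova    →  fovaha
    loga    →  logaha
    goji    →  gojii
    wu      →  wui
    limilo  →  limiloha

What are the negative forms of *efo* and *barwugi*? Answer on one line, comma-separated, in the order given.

efoha, barwugii

The alternation tracks the last vowel of the stem — -i when the last vowel of the stem is a high vowel (*goji*, *wu*); -ha when the last vowel of the stem is a non-high vowel (*fova*, *loga*, *limilo*).
Since the last vowel of *efo* is /o/ (a non-high vowel), it takes -ha, giving *efoha*.
*barwugi*: last vowel = /i/, a high vowel → -i → *barwugii*.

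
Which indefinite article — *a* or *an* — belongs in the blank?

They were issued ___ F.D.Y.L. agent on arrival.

an

The indefinite article is chosen by the initial *sound* of the following word, not its spelling.
The initialism *F.D.Y.L.* is read letter by letter; the first letter, F, is pronounced /ɛf/, which begins with a vowel sound.
So the article is *an*: They were issued an F.D.Y.L. agent on arrival.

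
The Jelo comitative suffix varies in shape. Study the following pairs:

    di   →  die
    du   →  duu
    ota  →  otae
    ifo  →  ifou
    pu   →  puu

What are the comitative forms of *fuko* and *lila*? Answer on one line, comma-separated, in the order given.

The pattern is rounding harmony: -u when the last vowel of the stem is a rounded vowel (*du*, *ifo*, *pu*); -e when the last vowel of the stem is an unrounded vowel (*di*, *ota*).
The last vowel of *fuko* is /o/, which is a rounded vowel, so the suffix is -u, giving *fukou*.
*lila*: last vowel = /a/, an unrounded vowel → -e → *lilae*.

fukou, lilae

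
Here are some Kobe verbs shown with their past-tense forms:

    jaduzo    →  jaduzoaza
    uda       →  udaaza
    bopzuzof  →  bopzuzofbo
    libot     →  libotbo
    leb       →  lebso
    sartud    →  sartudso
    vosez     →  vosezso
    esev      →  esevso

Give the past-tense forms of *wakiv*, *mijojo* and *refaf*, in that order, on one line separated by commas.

The suffix is conditioned by the final sound: -bo when the stem ends in a voiceless consonant (*bopzuzof*, *libot*); -so when the stem ends in a voiced consonant (*leb*, *sartud*, *vosez*, *esev*); -aza when the stem ends in a vowel (*jaduzo*, *uda*).
Since the final sound of *wakiv* is /v/ (a voiced consonant), it takes -so, giving *wakivso*.
The final sound of *mijojo* is /o/, which is a vowel, so the suffix is -aza, giving *mijojoaza*.
Since the final sound of *refaf* is /f/ (a voiceless consonant), it takes -bo, giving *refafbo*.

wakivso, mijojoaza, refafbo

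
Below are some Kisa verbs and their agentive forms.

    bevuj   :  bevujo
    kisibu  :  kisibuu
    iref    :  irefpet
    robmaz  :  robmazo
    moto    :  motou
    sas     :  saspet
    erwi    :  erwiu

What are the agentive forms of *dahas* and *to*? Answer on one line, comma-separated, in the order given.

The pattern is voicing of the final sound: -pet when the stem ends in a voiceless consonant (*iref*, *sas*); -o when the stem ends in a voiced consonant (*bevuj*, *robmaz*); -u when the stem ends in a vowel (*kisibu*, *moto*, *erwi*).
The final sound of *dahas* is /s/, which is a voiceless consonant, so the suffix is -pet, giving *dahaspet*.
*to* — final sound /o/ (a vowel) → -u → *tou*.

dahaspet, tou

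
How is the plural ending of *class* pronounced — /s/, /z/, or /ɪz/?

/ɪz/

The stem *class* ends in a sibilant (/s, z, ʃ, ʒ, tʃ, dʒ/).
The plural suffix surfaces as /ɪz/ after sibilants, /s/ after other voiceless consonants, and /z/ after other voiced sounds.
So the plural -s on *class* is pronounced /ɪz/.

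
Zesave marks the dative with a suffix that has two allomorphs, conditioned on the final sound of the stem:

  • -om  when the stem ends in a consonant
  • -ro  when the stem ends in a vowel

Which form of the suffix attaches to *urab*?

*urab*: final sound = /b/, a consonant → -om.

-om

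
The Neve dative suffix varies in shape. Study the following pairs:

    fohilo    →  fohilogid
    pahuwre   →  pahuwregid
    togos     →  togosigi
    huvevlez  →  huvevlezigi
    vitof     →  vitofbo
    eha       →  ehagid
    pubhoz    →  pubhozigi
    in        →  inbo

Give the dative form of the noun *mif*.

mifbo

The suffix is conditioned by the final sound: -igi when the stem ends in a sibilant (*togos*, *huvevlez*, *pubhoz*); -bo when the stem ends in a non-sibilant consonant (*vitof*, *in*); -gid when the stem ends in a vowel (*fohilo*, *pahuwre*, *eha*).
*mif*: final sound = /f/, a non-sibilant consonant → -bo → *mifbo*.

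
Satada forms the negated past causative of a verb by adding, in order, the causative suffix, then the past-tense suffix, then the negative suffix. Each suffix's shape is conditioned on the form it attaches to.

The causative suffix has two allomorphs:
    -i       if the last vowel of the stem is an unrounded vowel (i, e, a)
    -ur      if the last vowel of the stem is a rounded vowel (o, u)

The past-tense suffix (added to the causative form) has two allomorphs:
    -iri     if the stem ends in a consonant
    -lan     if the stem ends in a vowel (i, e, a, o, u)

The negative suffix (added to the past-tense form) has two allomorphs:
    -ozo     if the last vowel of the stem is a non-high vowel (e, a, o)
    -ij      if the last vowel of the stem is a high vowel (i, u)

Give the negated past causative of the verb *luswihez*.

luswihezilanozo

The last vowel of *luswihez* is /e/, which is an unrounded vowel, so the causative suffix is -i, giving *luswihezi*.
Since the final sound of the causative form *luswihezi* is /i/ (a vowel), it takes -lan, giving *luswihezilan*.
The past-tense form *luswihezilan*: last vowel = /a/, a non-high vowel → -ozo → *luswihezilanozo*.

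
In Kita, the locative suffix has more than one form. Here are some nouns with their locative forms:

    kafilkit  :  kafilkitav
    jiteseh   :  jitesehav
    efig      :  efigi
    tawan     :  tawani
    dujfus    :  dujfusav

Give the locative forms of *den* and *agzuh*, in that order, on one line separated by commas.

The alternation tracks the final consonant of the stem — -av when the stem ends in a voiceless consonant (*kafilkit*, *jiteseh*, *dujfus*); -i when the stem ends in a voiced consonant (*efig*, *tawan*).
The final consonant of *den* is /n/, which is voiced, so the suffix is -i, giving *deni*.
The final consonant of *agzuh* is /h/, which is voiceless, so the suffix is -av, giving *agzuhav*.

deni, agzuhav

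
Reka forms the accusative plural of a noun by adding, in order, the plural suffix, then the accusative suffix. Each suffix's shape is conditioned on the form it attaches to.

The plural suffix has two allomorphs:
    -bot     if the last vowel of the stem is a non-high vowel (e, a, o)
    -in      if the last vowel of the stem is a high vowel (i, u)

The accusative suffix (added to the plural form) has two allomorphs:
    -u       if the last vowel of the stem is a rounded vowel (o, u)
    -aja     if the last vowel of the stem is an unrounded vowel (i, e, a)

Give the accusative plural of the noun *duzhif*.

duzhifinaja

*duzhif*: last vowel = /i/, a high vowel → -in → *duzhifin*.
Since the last vowel of the plural form *duzhifin* is /i/ (an unrounded vowel), it takes -aja, giving *duzhifinaja*.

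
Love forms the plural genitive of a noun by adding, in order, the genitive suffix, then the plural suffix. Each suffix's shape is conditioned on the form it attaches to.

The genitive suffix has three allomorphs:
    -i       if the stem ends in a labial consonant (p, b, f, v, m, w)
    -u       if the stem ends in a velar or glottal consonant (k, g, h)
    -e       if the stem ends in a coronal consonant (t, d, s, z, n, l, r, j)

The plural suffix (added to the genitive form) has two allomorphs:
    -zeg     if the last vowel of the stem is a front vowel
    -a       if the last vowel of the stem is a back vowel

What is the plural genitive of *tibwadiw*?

tibwadiwizeg

Since the final consonant of *tibwadiw* is /w/ (labial), it takes -i, giving *tibwadiwi*.
Since the last vowel of the genitive form *tibwadiwi* is /i/ (a front vowel), it takes -zeg, giving *tibwadiwizeg*.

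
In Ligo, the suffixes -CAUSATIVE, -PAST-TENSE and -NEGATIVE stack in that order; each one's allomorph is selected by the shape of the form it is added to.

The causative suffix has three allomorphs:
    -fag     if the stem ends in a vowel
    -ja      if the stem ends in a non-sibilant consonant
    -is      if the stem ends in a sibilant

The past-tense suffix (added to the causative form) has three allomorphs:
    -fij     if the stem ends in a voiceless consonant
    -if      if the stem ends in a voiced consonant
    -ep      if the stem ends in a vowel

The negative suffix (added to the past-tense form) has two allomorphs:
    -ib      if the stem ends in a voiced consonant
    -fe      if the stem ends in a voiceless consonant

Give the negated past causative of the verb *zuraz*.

The final sound of *zuraz* is /z/, which is a sibilant, so the causative suffix is -is, giving *zurazis*.
The causative form *zurazis* — final sound /s/ (a voiceless consonant) → -fij → *zurazisfij*.
The final consonant of the past-tense form *zurazisfij* is /j/, which is voiced, so the negative suffix is -ib, giving *zurazisfijib*.

zurazisfijib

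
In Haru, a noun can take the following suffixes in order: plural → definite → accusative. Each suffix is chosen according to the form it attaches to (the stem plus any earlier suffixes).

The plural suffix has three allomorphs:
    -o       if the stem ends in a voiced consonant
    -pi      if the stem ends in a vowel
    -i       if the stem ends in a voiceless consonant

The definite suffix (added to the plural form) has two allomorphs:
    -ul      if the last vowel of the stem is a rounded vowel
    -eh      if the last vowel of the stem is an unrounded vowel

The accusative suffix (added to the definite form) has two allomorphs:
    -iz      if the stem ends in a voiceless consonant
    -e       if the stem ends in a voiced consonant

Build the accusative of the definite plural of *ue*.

uepiehiz

Since the final sound of *ue* is /e/ (a vowel), it takes -pi, giving *uepi*.
The plural form *uepi* — last vowel /i/ (an unrounded vowel) → -eh → *uepieh*.
The definite form *uepieh* — final consonant /h/ (voiceless) → -iz → *uepiehiz*.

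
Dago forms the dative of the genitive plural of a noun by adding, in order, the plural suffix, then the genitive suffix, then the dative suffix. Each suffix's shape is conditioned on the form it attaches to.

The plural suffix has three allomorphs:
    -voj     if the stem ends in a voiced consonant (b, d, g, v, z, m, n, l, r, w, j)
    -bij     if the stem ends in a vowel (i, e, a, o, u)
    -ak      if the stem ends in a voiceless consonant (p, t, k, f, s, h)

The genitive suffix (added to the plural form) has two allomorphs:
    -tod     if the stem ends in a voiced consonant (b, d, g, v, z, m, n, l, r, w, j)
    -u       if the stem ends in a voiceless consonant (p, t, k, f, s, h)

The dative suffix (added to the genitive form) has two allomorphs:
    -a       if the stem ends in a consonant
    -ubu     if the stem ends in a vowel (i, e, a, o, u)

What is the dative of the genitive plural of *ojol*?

ojolvojtoda

*ojol*: final sound = /l/, a voiced consonant → -voj → *ojolvoj*.
The final consonant of the plural form *ojolvoj* is /j/, which is voiced, so the genitive suffix is -tod, giving *ojolvojtod*.
The genitive form *ojolvojtod* — final sound /d/ (a consonant) → -a → *ojolvojtoda*.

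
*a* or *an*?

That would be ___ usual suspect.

The indefinite article is chosen by the initial *sound* of the following word, not its spelling.
*usual* begins with the sound /juː/ (u pronounced /juː/) — a consonant sound.
So the article is *a*: That would be a usual suspect.

a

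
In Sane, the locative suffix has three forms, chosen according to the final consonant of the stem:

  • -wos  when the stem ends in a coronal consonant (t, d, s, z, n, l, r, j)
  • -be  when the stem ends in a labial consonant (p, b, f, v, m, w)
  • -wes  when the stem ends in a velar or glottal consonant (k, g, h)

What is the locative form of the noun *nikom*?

nikombe

*nikom*: final consonant = /m/, labial → -be → *nikombe*.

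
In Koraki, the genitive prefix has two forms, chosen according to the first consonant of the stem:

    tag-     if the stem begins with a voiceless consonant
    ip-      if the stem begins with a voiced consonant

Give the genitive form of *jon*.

ipjon

*jon*: first consonant = /j/, voiced → ip- → *ipjon*.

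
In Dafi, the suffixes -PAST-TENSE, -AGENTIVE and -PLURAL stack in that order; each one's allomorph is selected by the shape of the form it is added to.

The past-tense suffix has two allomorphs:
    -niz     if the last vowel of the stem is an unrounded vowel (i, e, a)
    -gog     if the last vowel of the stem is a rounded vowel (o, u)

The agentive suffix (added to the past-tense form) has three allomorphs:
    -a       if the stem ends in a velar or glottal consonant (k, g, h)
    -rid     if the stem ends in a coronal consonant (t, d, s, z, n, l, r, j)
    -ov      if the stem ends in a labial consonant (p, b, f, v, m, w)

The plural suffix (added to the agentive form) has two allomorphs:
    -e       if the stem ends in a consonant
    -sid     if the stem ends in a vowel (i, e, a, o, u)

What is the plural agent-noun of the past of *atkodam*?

atkodamnizride

Since the last vowel of *atkodam* is /a/ (an unrounded vowel), it takes -niz, giving *atkodamniz*.
The past-tense form *atkodamniz*: final consonant = /z/, coronal → -rid → *atkodamnizrid*.
The final sound of the agentive form *atkodamnizrid* is /d/, which is a consonant, so the plural suffix is -e, giving *atkodamnizride*.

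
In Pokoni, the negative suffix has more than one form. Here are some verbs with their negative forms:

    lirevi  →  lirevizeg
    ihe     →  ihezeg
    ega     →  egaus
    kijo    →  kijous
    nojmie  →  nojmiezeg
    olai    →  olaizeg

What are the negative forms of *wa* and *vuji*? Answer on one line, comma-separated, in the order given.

waus, vujizeg

The pattern is front/back vowel harmony: -zeg when the last vowel of the stem is a front vowel (*lirevi*, *ihe*, *nojmie*, *olai*); -us when the last vowel of the stem is a back vowel (*ega*, *kijo*).
Since the last vowel of *wa* is /a/ (a back vowel), it takes -us, giving *waus*.
Since the last vowel of *vuji* is /i/ (a front vowel), it takes -zeg, giving *vujizeg*.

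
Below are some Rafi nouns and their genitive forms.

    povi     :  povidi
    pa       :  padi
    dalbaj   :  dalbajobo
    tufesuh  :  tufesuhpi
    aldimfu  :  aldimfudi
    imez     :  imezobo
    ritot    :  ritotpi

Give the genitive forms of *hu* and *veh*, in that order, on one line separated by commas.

hudi, vehpi

The suffix is conditioned by the final sound: -pi when the stem ends in a voiceless consonant (*tufesuh*, *ritot*); -obo when the stem ends in a voiced consonant (*dalbaj*, *imez*); -di when the stem ends in a vowel (*povi*, *pa*, *aldimfu*).
*hu*: final sound = /u/, a vowel → -di → *hudi*.
*veh*: final sound = /h/, a voiceless consonant → -pi → *vehpi*.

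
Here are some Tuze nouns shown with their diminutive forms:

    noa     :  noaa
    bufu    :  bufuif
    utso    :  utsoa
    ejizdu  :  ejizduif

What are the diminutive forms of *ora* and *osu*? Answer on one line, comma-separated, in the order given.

oraa, osuif

The pattern is height harmony: -if when the last vowel of the stem is a high vowel (*bufu*, *ejizdu*); -a when the last vowel of the stem is a non-high vowel (*noa*, *utso*).
*ora*: last vowel = /a/, a non-high vowel → -a → *oraa*.
Since the last vowel of *osu* is /u/ (a high vowel), it takes -if, giving *osuif*.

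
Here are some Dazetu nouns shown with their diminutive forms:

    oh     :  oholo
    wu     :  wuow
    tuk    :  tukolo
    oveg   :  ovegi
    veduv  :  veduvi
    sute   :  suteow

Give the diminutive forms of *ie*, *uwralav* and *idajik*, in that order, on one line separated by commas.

Looking at the final sound of each stem: -olo when the stem ends in a voiceless consonant (*oh*, *tuk*); -i when the stem ends in a voiced consonant (*oveg*, *veduv*); -ow when the stem ends in a vowel (*wu*, *sute*).
The final sound of *ie* is /e/, which is a vowel, so the suffix is -ow, giving *ieow*.
*uwralav*: final sound = /v/, a voiced consonant → -i → *uwralavi*.
The final sound of *idajik* is /k/, which is a voiceless consonant, so the suffix is -olo, giving *idajikolo*.

ieow, uwralavi, idajikolo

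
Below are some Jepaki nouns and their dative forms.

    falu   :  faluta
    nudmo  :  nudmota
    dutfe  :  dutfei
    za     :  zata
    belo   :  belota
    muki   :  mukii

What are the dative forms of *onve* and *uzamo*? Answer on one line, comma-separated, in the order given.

The alternation tracks the last vowel of the stem — -i when the last vowel of the stem is a front vowel (*dutfe*, *muki*); -ta when the last vowel of the stem is a back vowel (*falu*, *nudmo*, *za*, *belo*).
*onve*: last vowel = /e/, a front vowel → -i → *onvei*.
*uzamo*: last vowel = /o/, a back vowel → -ta → *uzamota*.

onvei, uzamota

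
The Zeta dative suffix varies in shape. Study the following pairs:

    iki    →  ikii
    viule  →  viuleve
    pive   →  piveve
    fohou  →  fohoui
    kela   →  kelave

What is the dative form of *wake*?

wakeve

The pattern is height harmony: -i when the last vowel of the stem is a high vowel (*iki*, *fohou*); -ve when the last vowel of the stem is a non-high vowel (*viule*, *pive*, *kela*).
Since the last vowel of *wake* is /e/ (a non-high vowel), it takes -ve, giving *wakeve*.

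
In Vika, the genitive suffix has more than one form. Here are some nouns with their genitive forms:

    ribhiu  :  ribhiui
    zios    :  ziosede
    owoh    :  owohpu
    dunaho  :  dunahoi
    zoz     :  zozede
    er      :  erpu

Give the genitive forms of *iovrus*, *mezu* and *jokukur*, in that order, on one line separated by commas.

iovrusede, mezui, jokukurpu

The alternation tracks the final sound of the stem — -ede when the stem ends in a sibilant (*zios*, *zoz*); -pu when the stem ends in a non-sibilant consonant (*owoh*, *er*); -i when the stem ends in a vowel (*ribhiu*, *dunaho*).
Since the final sound of *iovrus* is /s/ (a sibilant), it takes -ede, giving *iovrusede*.
*mezu*: final sound = /u/, a vowel → -i → *mezui*.
*jokukur* — final sound /r/ (a non-sibilant consonant) → -pu → *jokukurpu*.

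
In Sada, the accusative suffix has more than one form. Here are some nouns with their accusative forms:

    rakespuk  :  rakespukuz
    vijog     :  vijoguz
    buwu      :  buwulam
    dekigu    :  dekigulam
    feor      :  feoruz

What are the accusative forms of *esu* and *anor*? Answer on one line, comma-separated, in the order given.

The pattern is consonant vs. vowel: -uz when the stem ends in a consonant (*rakespuk*, *vijog*, *feor*); -lam when the stem ends in a vowel (*buwu*, *dekigu*).
*esu* — final sound /u/ (a vowel) → -lam → *esulam*.
Since the final sound of *anor* is /r/ (a consonant), it takes -uz, giving *anoruz*.

esulam, anoruz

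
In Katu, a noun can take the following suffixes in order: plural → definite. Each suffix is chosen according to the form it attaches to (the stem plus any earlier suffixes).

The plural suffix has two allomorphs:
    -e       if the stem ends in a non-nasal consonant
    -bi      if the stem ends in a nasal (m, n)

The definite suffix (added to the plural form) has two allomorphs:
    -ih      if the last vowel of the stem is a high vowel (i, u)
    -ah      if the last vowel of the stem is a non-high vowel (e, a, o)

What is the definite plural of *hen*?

henbiih

The final consonant of *hen* is /n/, which is a nasal, so the plural suffix is -bi, giving *henbi*.
Since the last vowel of the plural form *henbi* is /i/ (a high vowel), it takes -ih, giving *henbiih*.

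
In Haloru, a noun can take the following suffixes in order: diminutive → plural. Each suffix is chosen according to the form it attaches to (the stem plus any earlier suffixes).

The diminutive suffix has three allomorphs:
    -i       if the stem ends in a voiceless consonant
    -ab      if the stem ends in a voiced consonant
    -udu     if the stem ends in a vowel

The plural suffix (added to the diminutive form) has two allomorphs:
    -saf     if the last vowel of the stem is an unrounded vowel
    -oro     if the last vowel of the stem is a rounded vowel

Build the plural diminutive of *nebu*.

nebuuduoro

Since the final sound of *nebu* is /u/ (a vowel), it takes -udu, giving *nebuudu*.
The last vowel of the diminutive form *nebuudu* is /u/, which is a rounded vowel, so the plural suffix is -oro, giving *nebuuduoro*.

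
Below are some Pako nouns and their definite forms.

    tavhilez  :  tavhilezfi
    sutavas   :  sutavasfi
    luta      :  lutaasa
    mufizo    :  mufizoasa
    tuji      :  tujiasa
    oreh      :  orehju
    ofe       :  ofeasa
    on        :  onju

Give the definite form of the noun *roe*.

The pattern is sibilance of the final sound: -fi when the stem ends in a sibilant (*tavhilez*, *sutavas*); -ju when the stem ends in a non-sibilant consonant (*oreh*, *on*); -asa when the stem ends in a vowel (*luta*, *mufizo*, *tuji*, *ofe*).
The final sound of *roe* is /e/, which is a vowel, so the suffix is -asa, giving *roeasa*.

roeasa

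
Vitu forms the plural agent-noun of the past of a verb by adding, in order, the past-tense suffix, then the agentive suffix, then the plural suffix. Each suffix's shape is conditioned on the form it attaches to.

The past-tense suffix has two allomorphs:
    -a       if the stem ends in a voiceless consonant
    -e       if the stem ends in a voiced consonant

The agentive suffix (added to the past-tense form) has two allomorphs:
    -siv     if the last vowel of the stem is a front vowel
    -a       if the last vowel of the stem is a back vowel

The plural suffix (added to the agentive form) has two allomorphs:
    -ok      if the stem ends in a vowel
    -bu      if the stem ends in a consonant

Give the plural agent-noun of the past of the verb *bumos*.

*bumos*: final consonant = /s/, voiceless → -a → *bumosa*.
The past-tense form *bumosa*: last vowel = /a/, a back vowel → -a → *bumosaa*.
Since the final sound of the agentive form *bumosaa* is /a/ (a vowel), it takes -ok, giving *bumosaaok*.

bumosaaok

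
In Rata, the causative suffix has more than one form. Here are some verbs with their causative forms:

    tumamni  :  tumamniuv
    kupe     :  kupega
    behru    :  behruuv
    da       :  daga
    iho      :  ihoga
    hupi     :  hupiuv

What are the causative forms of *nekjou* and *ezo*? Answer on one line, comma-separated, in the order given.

Looking at the last vowel of each stem: -uv when the last vowel of the stem is a high vowel (*tumamni*, *behru*, *hupi*); -ga when the last vowel of the stem is a non-high vowel (*kupe*, *da*, *iho*).
Since the last vowel of *nekjou* is /u/ (a high vowel), it takes -uv, giving *nekjouuv*.
*ezo*: last vowel = /o/, a non-high vowel → -ga → *ezoga*.

nekjouuv, ezoga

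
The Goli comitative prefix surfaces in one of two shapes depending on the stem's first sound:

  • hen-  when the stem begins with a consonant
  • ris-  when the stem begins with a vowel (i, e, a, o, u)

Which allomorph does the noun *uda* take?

The first sound of *uda* is /u/, which is a vowel, so the prefix is ris-.

ris-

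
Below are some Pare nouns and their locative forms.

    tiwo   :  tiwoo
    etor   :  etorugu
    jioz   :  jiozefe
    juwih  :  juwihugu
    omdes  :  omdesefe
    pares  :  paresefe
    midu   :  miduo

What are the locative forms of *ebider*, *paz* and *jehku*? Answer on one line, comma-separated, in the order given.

The suffix is conditioned by the final sound: -efe when the stem ends in a sibilant (*jioz*, *omdes*, *pares*); -ugu when the stem ends in a non-sibilant consonant (*etor*, *juwih*); -o when the stem ends in a vowel (*tiwo*, *midu*).
*ebider* — final sound /r/ (a non-sibilant consonant) → -ugu → *ebiderugu*.
*paz* — final sound /z/ (a sibilant) → -efe → *pazefe*.
*jehku*: final sound = /u/, a vowel → -o → *jehkuo*.

ebiderugu, pazefe, jehkuo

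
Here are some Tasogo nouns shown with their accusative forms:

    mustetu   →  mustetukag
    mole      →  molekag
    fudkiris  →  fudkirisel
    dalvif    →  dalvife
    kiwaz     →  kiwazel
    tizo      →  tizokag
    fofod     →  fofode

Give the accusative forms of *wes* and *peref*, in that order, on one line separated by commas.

wesel, perefe

The suffix is conditioned by the final sound: -el when the stem ends in a sibilant (*fudkiris*, *kiwaz*); -e when the stem ends in a non-sibilant consonant (*dalvif*, *fofod*); -kag when the stem ends in a vowel (*mustetu*, *mole*, *tizo*).
Since the final sound of *wes* is /s/ (a sibilant), it takes -el, giving *wesel*.
*peref*: final sound = /f/, a non-sibilant consonant → -e → *perefe*.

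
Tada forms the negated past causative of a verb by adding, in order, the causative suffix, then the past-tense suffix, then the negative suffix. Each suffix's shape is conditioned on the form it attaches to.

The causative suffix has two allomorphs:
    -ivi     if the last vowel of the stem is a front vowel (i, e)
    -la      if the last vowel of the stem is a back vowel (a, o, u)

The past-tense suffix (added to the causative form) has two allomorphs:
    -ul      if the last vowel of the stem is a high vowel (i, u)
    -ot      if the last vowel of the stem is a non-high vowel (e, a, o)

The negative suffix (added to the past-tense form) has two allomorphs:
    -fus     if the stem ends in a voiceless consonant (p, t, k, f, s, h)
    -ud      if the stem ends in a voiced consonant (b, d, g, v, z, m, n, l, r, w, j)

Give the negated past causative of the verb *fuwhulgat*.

*fuwhulgat* — last vowel /a/ (a back vowel) → -la → *fuwhulgatla*.
The causative form *fuwhulgatla*: last vowel = /a/, a non-high vowel → -ot → *fuwhulgatlaot*.
The final consonant of the past-tense form *fuwhulgatlaot* is /t/, which is voiceless, so the negative suffix is -fus, giving *fuwhulgatlaotfus*.

fuwhulgatlaotfus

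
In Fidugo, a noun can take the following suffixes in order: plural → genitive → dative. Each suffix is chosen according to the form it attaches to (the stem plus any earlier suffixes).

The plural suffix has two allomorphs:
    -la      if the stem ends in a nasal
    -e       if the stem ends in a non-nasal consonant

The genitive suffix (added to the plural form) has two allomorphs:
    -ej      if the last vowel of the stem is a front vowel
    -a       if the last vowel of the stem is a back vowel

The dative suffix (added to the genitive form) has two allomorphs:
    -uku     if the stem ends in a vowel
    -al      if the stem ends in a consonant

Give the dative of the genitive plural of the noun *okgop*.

okgopeejal

*okgop* — final consonant /p/ (non-nasal) → -e → *okgope*.
The last vowel of the plural form *okgope* is /e/, which is a front vowel, so the genitive suffix is -ej, giving *okgopeej*.
Since the final sound of the genitive form *okgopeej* is /j/ (a consonant), it takes -al, giving *okgopeejal*.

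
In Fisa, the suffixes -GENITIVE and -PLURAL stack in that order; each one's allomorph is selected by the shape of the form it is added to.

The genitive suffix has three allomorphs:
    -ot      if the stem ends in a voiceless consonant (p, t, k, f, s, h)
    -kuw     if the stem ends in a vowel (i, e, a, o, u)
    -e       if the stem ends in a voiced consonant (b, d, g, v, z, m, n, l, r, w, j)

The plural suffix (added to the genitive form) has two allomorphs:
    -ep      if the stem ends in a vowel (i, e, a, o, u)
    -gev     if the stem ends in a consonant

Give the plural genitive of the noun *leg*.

legeep

The final sound of *leg* is /g/, which is a voiced consonant, so the genitive suffix is -e, giving *lege*.
The genitive form *lege* — final sound /e/ (a vowel) → -ep → *legeep*.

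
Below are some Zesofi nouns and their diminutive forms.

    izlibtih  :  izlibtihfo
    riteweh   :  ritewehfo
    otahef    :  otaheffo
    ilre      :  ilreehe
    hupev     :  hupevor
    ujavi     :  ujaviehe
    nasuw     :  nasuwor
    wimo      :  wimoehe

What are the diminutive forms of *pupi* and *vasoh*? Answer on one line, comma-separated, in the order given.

The pattern is voicing of the final sound: -fo when the stem ends in a voiceless consonant (*izlibtih*, *riteweh*, *otahef*); -or when the stem ends in a voiced consonant (*hupev*, *nasuw*); -ehe when the stem ends in a vowel (*ilre*, *ujavi*, *wimo*).
The final sound of *pupi* is /i/, which is a vowel, so the suffix is -ehe, giving *pupiehe*.
Since the final sound of *vasoh* is /h/ (a voiceless consonant), it takes -fo, giving *vasohfo*.

pupiehe, vasohfo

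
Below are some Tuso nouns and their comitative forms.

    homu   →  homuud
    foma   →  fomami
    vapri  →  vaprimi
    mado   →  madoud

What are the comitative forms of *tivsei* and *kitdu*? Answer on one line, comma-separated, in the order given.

tivseimi, kitduud

The pattern is rounding harmony: -ud when the last vowel of the stem is a rounded vowel (*homu*, *mado*); -mi when the last vowel of the stem is an unrounded vowel (*foma*, *vapri*).
*tivsei*: last vowel = /i/, an unrounded vowel → -mi → *tivseimi*.
*kitdu* — last vowel /u/ (a rounded vowel) → -ud → *kitduud*.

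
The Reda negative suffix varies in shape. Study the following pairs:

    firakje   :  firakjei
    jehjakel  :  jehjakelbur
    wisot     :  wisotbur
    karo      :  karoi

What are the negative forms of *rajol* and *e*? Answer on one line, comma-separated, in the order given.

The alternation tracks the final sound of the stem — -bur when the stem ends in a consonant (*jehjakel*, *wisot*); -i when the stem ends in a vowel (*firakje*, *karo*).
Since the final sound of *rajol* is /l/ (a consonant), it takes -bur, giving *rajolbur*.
*e* — final sound /e/ (a vowel) → -i → *ei*.

rajolbur, ei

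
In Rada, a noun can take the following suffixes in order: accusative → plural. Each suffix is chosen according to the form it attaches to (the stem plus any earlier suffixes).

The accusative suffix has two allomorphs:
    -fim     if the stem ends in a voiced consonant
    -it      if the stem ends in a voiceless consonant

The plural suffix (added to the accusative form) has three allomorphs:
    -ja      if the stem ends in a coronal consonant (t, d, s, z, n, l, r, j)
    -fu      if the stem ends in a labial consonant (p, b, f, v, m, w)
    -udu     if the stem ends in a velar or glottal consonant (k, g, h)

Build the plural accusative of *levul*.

levulfimfu

The final consonant of *levul* is /l/, which is voiced, so the accusative suffix is -fim, giving *levulfim*.
The accusative form *levulfim* — final consonant /m/ (labial) → -fu → *levulfimfu*.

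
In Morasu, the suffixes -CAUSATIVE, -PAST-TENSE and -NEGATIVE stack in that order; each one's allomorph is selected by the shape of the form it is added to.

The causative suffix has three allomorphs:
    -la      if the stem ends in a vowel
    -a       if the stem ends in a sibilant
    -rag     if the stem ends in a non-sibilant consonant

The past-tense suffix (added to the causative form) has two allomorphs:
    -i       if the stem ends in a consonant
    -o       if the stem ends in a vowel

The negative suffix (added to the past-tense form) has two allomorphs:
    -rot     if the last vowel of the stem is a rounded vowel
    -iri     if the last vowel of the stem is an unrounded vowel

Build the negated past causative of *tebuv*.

tebuvragiiri

Since the final sound of *tebuv* is /v/ (a non-sibilant consonant), it takes -rag, giving *tebuvrag*.
Since the final sound of the causative form *tebuvrag* is /g/ (a consonant), it takes -i, giving *tebuvragi*.
The past-tense form *tebuvragi*: last vowel = /i/, an unrounded vowel → -iri → *tebuvragiiri*.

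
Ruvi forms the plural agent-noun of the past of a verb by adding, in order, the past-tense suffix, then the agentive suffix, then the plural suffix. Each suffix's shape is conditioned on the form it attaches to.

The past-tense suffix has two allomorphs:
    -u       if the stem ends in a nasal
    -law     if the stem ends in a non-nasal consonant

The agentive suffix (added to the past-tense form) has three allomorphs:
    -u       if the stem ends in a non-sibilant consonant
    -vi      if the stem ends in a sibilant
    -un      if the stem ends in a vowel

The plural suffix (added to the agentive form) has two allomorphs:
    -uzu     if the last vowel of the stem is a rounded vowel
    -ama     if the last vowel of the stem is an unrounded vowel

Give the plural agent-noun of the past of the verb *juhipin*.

juhipinuunuzu

The final consonant of *juhipin* is /n/, which is a nasal, so the past-tense suffix is -u, giving *juhipinu*.
The final sound of the past-tense form *juhipinu* is /u/, which is a vowel, so the agentive suffix is -un, giving *juhipinuun*.
The agentive form *juhipinuun*: last vowel = /u/, a rounded vowel → -uzu → *juhipinuunuzu*.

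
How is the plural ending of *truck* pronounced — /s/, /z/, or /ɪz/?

The stem *truck* ends in a voiceless non-sibilant consonant.
The plural suffix surfaces as /ɪz/ after sibilants, /s/ after other voiceless consonants, and /z/ after other voiced sounds.
So the plural -s on *truck* is pronounced /s/.

/s/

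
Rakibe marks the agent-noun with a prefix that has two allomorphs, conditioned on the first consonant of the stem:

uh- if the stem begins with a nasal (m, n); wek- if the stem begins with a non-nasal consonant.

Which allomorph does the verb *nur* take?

uh-

*nur* — first consonant /n/ (a nasal) → uh-.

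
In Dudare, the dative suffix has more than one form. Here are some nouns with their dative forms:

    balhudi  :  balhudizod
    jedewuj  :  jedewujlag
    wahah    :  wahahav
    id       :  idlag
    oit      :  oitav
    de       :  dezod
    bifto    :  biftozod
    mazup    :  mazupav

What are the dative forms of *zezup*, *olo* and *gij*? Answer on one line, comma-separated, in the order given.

The alternation tracks the final sound of the stem — -av when the stem ends in a voiceless consonant (*wahah*, *oit*, *mazup*); -lag when the stem ends in a voiced consonant (*jedewuj*, *id*); -zod when the stem ends in a vowel (*balhudi*, *de*, *bifto*).
*zezup*: final sound = /p/, a voiceless consonant → -av → *zezupav*.
The final sound of *olo* is /o/, which is a vowel, so the suffix is -zod, giving *olozod*.
The final sound of *gij* is /j/, which is a voiced consonant, so the suffix is -lag, giving *gijlag*.

zezupav, olozod, gijlag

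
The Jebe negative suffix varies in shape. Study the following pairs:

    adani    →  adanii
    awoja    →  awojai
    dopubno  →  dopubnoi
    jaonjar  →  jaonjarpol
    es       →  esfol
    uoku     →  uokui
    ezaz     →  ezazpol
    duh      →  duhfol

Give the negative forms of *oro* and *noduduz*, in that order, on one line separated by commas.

oroi, noduduzpol

The alternation tracks the final sound of the stem — -fol when the stem ends in a voiceless consonant (*es*, *duh*); -pol when the stem ends in a voiced consonant (*jaonjar*, *ezaz*); -i when the stem ends in a vowel (*adani*, *awoja*, *dopubno*, *uoku*).
*oro* — final sound /o/ (a vowel) → -i → *oroi*.
Since the final sound of *noduduz* is /z/ (a voiced consonant), it takes -pol, giving *noduduzpol*.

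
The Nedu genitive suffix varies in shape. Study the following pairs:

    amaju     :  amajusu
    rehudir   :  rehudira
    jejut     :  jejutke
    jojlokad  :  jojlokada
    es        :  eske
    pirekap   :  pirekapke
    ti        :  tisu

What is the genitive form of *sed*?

seda

The alternation tracks the final sound of the stem — -ke when the stem ends in a voiceless consonant (*jejut*, *es*, *pirekap*); -a when the stem ends in a voiced consonant (*rehudir*, *jojlokad*); -su when the stem ends in a vowel (*amaju*, *ti*).
Since the final sound of *sed* is /d/ (a voiced consonant), it takes -a, giving *seda*.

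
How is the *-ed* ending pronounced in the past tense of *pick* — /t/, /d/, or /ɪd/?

The stem *pick* ends in a voiceless consonant other than /t/.
The -ed suffix is realized as /ɪd/ after /t, d/; as /t/ after other voiceless consonants; and as /d/ after other voiced sounds.
So -ed on *pick* is pronounced /t/.

/t/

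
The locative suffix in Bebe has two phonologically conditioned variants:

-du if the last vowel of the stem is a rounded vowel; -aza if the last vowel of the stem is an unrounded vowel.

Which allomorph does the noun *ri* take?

-aza

The last vowel of *ri* is /i/, which is an unrounded vowel, so the suffix is -aza.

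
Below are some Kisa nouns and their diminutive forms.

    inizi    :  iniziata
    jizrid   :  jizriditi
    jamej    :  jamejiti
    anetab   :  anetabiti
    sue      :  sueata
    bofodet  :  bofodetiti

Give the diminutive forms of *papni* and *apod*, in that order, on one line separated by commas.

papniata, apoditi

Looking at the final sound of each stem: -iti when the stem ends in a consonant (*jizrid*, *jamej*, *anetab*, *bofodet*); -ata when the stem ends in a vowel (*inizi*, *sue*).
Since the final sound of *papni* is /i/ (a vowel), it takes -ata, giving *papniata*.
The final sound of *apod* is /d/, which is a consonant, so the suffix is -iti, giving *apoditi*.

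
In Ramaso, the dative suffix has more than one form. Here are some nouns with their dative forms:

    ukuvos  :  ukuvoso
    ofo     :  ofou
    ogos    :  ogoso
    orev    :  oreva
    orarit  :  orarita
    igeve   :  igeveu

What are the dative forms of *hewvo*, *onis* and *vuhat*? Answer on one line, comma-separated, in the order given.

hewvou, oniso, vuhata

The pattern is sibilance of the final sound: -o when the stem ends in a sibilant (*ukuvos*, *ogos*); -a when the stem ends in a non-sibilant consonant (*orev*, *orarit*); -u when the stem ends in a vowel (*ofo*, *igeve*).
The final sound of *hewvo* is /o/, which is a vowel, so the suffix is -u, giving *hewvou*.
*onis* — final sound /s/ (a sibilant) → -o → *oniso*.
Since the final sound of *vuhat* is /t/ (a non-sibilant consonant), it takes -a, giving *vuhata*.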